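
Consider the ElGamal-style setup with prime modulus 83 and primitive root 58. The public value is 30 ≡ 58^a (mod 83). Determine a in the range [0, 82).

Baby-step giant-step with m = ceil(sqrt(82)) = 10.
Baby table (58^j mod 83 for j=0..9):
  0:1  1:58  2:44  3:62  4:27  5:72  6:26  7:14
  8:65  9:35
Giant step factor: 58^(-10) ≡ 59 (mod 83).
Scan 30·59^i mod 83 for i = 0, 1, …:
  i=0: 30   i=1: 27
Match at i=1, j=4: a = 1·10 + 4 = 14.

14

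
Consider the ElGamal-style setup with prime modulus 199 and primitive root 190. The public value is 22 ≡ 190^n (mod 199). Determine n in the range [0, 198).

Baby-step giant-step with m = ceil(sqrt(198)) = 15.
Baby table (190^j mod 199 for j=0..14):
  0:1  1:190  2:81  3:67  4:193  5:54  6:111  7:195
  8:36  9:74  10:130  11:24  12:182  13:153  14:16
Giant step factor: 190^(-15) ≡ 76 (mod 199).
Scan 22·76^i mod 199 for i = 0, 1, …:
  i=0: 22   i=1: 80   i=2: 110   i=3: 2
  i=4: 152   i=5: 10   i=6: 163   i=7: 50
  i=8: 19   i=9: 51   i=10: 95   i=11: 56
  i=12: 77   i=13: 81
Match at i=13, j=2: n = 13·15 + 2 = 197.

197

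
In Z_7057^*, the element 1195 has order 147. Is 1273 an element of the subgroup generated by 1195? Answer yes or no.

1273 ∈ ⟨1195⟩ iff 1273^147 ≡ 1 (mod 7057), since |⟨1195⟩| = 147.
1273^147 mod 7057 = 2662.
Since 2662 ≠ 1, 1273 does not lie in the subgroup.

no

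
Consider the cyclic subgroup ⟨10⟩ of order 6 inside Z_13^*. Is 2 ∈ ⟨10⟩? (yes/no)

⟨10⟩ has order 6; its elements mod 13 are {1, 3, 4, 9, 10, 12}.
2 is not in this set.

no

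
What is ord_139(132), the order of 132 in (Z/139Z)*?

The order of 132 must divide p − 1 = 138 = 2 · 3 · 23.
Divisors: 1, 2, 3, 6, 23, 46, 69, 138.
Check each in increasing order: 132^1 ≡ 132;  132^2 ≡ 49;  132^3 ≡ 74;  132^6 ≡ 55;  132^23 ≡ 43;  132^46 ≡ 42;  132^69 ≡ 138;  132^138 ≡ 1.
Smallest exponent giving 1 is 138.

138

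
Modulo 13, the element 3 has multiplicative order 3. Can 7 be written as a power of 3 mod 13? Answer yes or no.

⟨3⟩ has order 3; its elements mod 13 are {1, 3, 9}.
7 is not in this set.

no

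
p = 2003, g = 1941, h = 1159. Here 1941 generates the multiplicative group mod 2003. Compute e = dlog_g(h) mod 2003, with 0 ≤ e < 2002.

Baby-step giant-step with m = ceil(sqrt(2002)) = 45.
Baby table (1941^j mod 2003 for j=0..44):
  0:1  1:1941  2:1841  3:29  4:205  5:1311  6:841  7:1939
  8:1965  9:353  10:147  11:901  12:222  13:257  14:90  15:429
  16:1444  17:607  18:423  19:1816  20:1579  21:249  22:586  23:1725
  24:1212  25:970  26:1953  27:1097  28:88  29:553  30:1768  31:549
  32:13  33:1197  34:1900  35:377  36:662  37:1019  38:918  39:1171
  40:1509  41:583  42:1911  43:1698  44:883
Giant step factor: 1941^(-45) ≡ 1753 (mod 2003).
Scan 1159·1753^i mod 2003 for i = 0, 1, …:
  i=0: 1159   i=1: 685   i=2: 1008   i=3: 378
  i=4: 1644   i=5: 1618   i=6: 106   i=7: 1542
  i=8: 1079   i=9: 655     …   i=20: 392
  i=21: 147
Match at i=21, j=10: e = 21·45 + 10 = 955.

955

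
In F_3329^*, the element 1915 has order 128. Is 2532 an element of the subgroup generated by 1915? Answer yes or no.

yes

2532 ∈ ⟨1915⟩ iff 2532^128 ≡ 1 (mod 3329), since |⟨1915⟩| = 128.
2532^128 mod 3329 = 1.
Since 1 = 1, 2532 lies in the subgroup.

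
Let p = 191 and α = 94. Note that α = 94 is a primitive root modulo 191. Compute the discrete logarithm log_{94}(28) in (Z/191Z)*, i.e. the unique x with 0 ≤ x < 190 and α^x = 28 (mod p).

187

Baby-step giant-step with m = ceil(sqrt(190)) = 14.
Baby table (94^j mod 191 for j=0..13):
  0:1  1:94  2:50  3:116  4:17  5:70  6:86  7:62
  8:98  9:44  10:125  11:99  12:138  13:175
Giant step factor: 94^(-14) ≡ 8 (mod 191).
Scan 28·8^i mod 191 for i = 0, 1, …:
  i=0: 28   i=1: 33   i=2: 73   i=3: 11
  i=4: 88   i=5: 131   i=6: 93   i=7: 171
  i=8: 31   i=9: 57   i=10: 74   i=11: 19
  i=12: 152   i=13: 70
Match at i=13, j=5: x = 13·14 + 5 = 187.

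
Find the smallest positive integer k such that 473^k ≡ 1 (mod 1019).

509

The order of 473 must divide p − 1 = 1018 = 2 · 509.
Divisors: 1, 2, 509, 1018.
Check each in increasing order: 473^1 ≡ 473;  473^2 ≡ 568;  473^509 ≡ 1.
Smallest exponent giving 1 is 509.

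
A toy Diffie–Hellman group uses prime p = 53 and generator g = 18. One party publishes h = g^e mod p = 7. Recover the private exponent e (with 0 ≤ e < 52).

Baby-step giant-step with m = ceil(sqrt(52)) = 8.
Baby table (18^j mod 53 for j=0..7):
  0:1  1:18  2:6  3:2  4:36  5:12  6:4  7:19
Giant step factor: 18^(-8) ≡ 42 (mod 53).
Scan 7·42^i mod 53 for i = 0, 1, …:
  i=0: 7   i=1: 29   i=2: 52   i=3: 11
  i=4: 38   i=5: 6
Match at i=5, j=2: e = 5·8 + 2 = 42.

42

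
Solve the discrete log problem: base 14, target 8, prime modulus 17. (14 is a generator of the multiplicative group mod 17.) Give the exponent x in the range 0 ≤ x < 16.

Successive powers of 14 modulo 17:
  14^0=1  14^1=14  14^2=9  14^3=7  14^4=13  14^5=12
  14^6=15  14^7=6  14^8=16  14^9=3  14^10=8
So 14^10 ≡ 8 (mod 17), giving x = 10.

10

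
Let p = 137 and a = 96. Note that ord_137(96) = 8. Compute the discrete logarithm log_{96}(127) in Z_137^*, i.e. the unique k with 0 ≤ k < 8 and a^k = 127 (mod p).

Successive powers of 96 modulo 137:
  96^0=1  96^1=96  96^2=37  96^3=127
So 96^3 ≡ 127 (mod 137), giving k = 3.

3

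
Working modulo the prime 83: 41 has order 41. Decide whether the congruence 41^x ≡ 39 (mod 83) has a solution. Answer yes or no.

39 ∈ ⟨41⟩ iff 39^41 ≡ 1 (mod 83), since |⟨41⟩| = 41.
39^41 mod 83 = 82.
Since 82 ≠ 1, 39 does not lie in the subgroup.

no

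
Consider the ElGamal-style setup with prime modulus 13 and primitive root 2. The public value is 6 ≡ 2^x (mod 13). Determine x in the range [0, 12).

Successive powers of 2 modulo 13:
  2^0=1  2^1=2  2^2=4  2^3=8  2^4=3  2^5=6
So 2^5 ≡ 6 (mod 13), giving x = 5.

5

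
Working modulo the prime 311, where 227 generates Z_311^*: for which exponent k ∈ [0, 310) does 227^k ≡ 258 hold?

Baby-step giant-step with m = ceil(sqrt(310)) = 18.
Baby table (227^j mod 311 for j=0..17):
  0:1  1:227  2:214  3:62  4:79  5:206  6:112  7:233
  8:21  9:102  10:140  11:58  12:104  13:283  14:175  15:228
  16:130  17:276
Giant step factor: 227^(-18) ≡ 75 (mod 311).
Scan 258·75^i mod 311 for i = 0, 1, …:
  i=0: 258   i=1: 68   i=2: 124   i=3: 281
  i=4: 238   i=5: 123   i=6: 206
Match at i=6, j=5: k = 6·18 + 5 = 113.

113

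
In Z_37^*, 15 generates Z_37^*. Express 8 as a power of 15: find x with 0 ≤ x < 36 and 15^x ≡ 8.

Successive powers of 15 modulo 37:
  15^0=1  15^1=15  15^2=3  15^3=8
So 15^3 ≡ 8 (mod 37), giving x = 3.

3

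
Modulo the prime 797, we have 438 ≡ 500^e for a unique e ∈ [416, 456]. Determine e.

444

Compute 500^416 mod 797 = 135, then multiply by 500 repeatedly:
  500^416=135  500^417=552  500^418=238  500^419=247  500^420=762
  500^421=34  500^422=263  500^423=792  500^424=688  500^425=493
  500^426=227  500^427=326  500^428=412  500^429=374  500^430=502
  500^431=742  500^432=395  500^433=641  500^434=106  500^435=398
  500^436=547  500^437=129  500^438=740  500^439=192  500^440=360
  500^441=675  500^442=369  500^443=393  500^444=438
Found 438 at exponent 444.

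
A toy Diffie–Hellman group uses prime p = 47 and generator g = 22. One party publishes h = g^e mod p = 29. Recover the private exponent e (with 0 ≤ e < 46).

29

Successive powers of 22 modulo 47:
  22^0=1  22^1=22  22^2=14  22^3=26  22^4=8  22^5=35
  22^6=18  22^7=20  22^8=17  22^9=45  22^10=3  22^11=19
  22^12=42  22^13=31  22^14=24  22^15=11  22^16=7  22^17=13
  22^18=4  22^19=41  22^20=9  22^21=10  22^22=32  22^23=46
  22^24=25  22^25=33  22^26=21  22^27=39  22^28=12  22^29=29
So 22^29 ≡ 29 (mod 47), giving e = 29.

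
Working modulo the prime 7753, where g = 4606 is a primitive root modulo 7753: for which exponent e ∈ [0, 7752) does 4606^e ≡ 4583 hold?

7455

Baby-step giant-step with m = ceil(sqrt(7752)) = 89.
Baby table (4606^j mod 7753 for j=0..88):
  0:1  1:4606  2:3028  3:7074  4:4738  5:6286  6:3614  7:393
  8:3709  9:3795  10:4508  11:1314  12:4944  13:1503  14:7142  15:73
  16:2859  17:3960  18:4704  19:4742  20:1451  21:220  22:5430  23:7155
  24:5680  25:3458  26:2886  27:4274  28:1177  29:1915  30:5329  31:7129
  32:2219  33:2260  34:5034  35:5134  36:554  37:987  38:2864  39:3731
  40:4338  41:1347  42:1882  43:638  44:241  45:1367  46:966  47:6927
  48:2167  49:3091  50:2638  51:1677  52:2274  53:7494  54:1008  55:6554
  56:5295  57:5585  58:56  59:2087  60:6755  61:741  62:1726  63:3131
  64:806  65:6502  66:6126  67:3189  68:4352  69:3807  70:5509  71:6638
  72:4549  73:4088  74:5044  75:4676  76:7575  77:1950  78:3726  79:4567
  80:1713  81:5277  82:207  83:7576  84:6556  85:6754  86:3888  87:6451
  88:3810
Giant step factor: 4606^(-89) ≡ 1816 (mod 7753).
Scan 4583·1816^i mod 7753 for i = 0, 1, …:
  i=0: 4583   i=1: 3759   i=2: 3704   i=3: 4613
  i=4: 3968   i=5: 3351   i=6: 7064   i=7: 4762
  i=8: 3197   i=9: 6508     …   i=82: 6560
  i=83: 4352
Match at i=83, j=68: e = 83·89 + 68 = 7455.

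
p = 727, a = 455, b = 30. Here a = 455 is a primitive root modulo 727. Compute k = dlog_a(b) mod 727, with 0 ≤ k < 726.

718

Baby-step giant-step with m = ceil(sqrt(726)) = 27.
Baby table (455^j mod 727 for j=0..26):
  0:1  1:455  2:557  3:439  4:547  5:251  6:66  7:223
  8:412  9:621  10:479  11:572  12:721  13:178  14:293  15:274
  16:353  17:675  18:331  19:116  20:436  21:636  22:34  23:203
  24:36  25:386  26:423
Giant step factor: 455^(-27) ≡ 88 (mod 727).
Scan 30·88^i mod 727 for i = 0, 1, …:
  i=0: 30   i=1: 459   i=2: 407   i=3: 193
  i=4: 263   i=5: 607   i=6: 345   i=7: 553
  i=8: 682   i=9: 402     …   i=25: 541
  i=26: 353
Match at i=26, j=16: k = 26·27 + 16 = 718.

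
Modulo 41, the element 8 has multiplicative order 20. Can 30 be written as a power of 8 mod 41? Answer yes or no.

no

30 ∈ ⟨8⟩ iff 30^20 ≡ 1 (mod 41), since |⟨8⟩| = 20.
30^20 mod 41 = 40.
Since 40 ≠ 1, 30 does not lie in the subgroup.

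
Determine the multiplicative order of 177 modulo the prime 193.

24

The order of 177 must divide p − 1 = 192 = 2^6 · 3.
Divisors: 1, 2, 3, 4, 6, 8, 12, 16, 24, 32, 48, 64, 96, 192.
Check each in increasing order: 177^1 ≡ 177;  177^2 ≡ 63;  177^3 ≡ 150;  177^4 ≡ 109;  177^6 ≡ 112;  177^8 ≡ 108;  177^12 ≡ 192;  177^16 ≡ 84;  177^24 ≡ 1.
Smallest exponent giving 1 is 24.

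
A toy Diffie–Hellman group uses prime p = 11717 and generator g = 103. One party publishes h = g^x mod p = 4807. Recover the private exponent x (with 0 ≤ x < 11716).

6739

Baby-step giant-step with m = ceil(sqrt(11716)) = 109.
Baby table (103^j mod 11717 for j=0..108):
  0:1  1:103  2:10609  3:3046  4:9096  5:11245  6:9969  7:7428
  8:3479  9:6827  10:161  11:4866  12:9084  13:10009  14:11548  15:6027
  16:11497  17:774  18:9420  19:9466  20:2487  21:10104  22:9616  23:6220
  24:7942  25:9553  26:11448  27:7444  28:5127  29:816  30:2029  31:9798
  32:1532  33:5475  34:1509  35:3106  36:3559  37:3350  38:5257  39:2489
  40:10310  41:7400  42:595  43:2700  44:8609  45:7952  46:10583  47:368
  48:2753  49:2351  50:7813  51:7983  52:2059  53:1171  54:3443  55:3119
  56:4898  57:663  58:9704  59:3567  60:4174  61:8110  62:3423  63:1059
  64:3624  65:10045  66:3539  67:1290  68:3983  69:154  70:4145  71:5123
  72:404  73:6461  74:9331  75:299  76:7363  77:8501  78:8545  79:1360
  80:11193  81:4613  82:6459  83:9125  84:2515  85:1271  86:2026  87:9489
  88:4856  89:8054  90:9372  91:4522  92:8803  93:4500  94:6537  95:5442
  96:9827  97:4519  98:8494  99:7824  100:9116  101:1588  102:11243  103:9763
  104:9644  105:9104  106:352  107:1105  108:8362
Giant step factor: 103^(-109) ≡ 10972 (mod 11717).
Scan 4807·10972^i mod 11717 for i = 0, 1, …:
  i=0: 4807   i=1: 4187   i=2: 9124   i=3: 10197
  i=4: 7568   i=5: 9434   i=6: 1870   i=7: 1173
  i=8: 4890   i=9: 937     …   i=60: 2205
  i=61: 9372
Match at i=61, j=90: x = 61·109 + 90 = 6739.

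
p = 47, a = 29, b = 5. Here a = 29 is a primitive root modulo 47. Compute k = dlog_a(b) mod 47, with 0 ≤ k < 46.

25

Successive powers of 29 modulo 47:
  29^0=1  29^1=29  29^2=42  29^3=43  29^4=25  29^5=20
  29^6=16  29^7=41  29^8=14  29^9=30  29^10=24  29^11=38
  29^12=21  29^13=45  29^14=36  29^15=10  29^16=8  29^17=44
  29^18=7  29^19=15  29^20=12  29^21=19  29^22=34  29^23=46
  29^24=18  29^25=5
So 29^25 ≡ 5 (mod 47), giving k = 25.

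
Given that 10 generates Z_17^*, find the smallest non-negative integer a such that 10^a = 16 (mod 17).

8

Successive powers of 10 modulo 17:
  10^0=1  10^1=10  10^2=15  10^3=14  10^4=4  10^5=6
  10^6=9  10^7=5  10^8=16
So 10^8 ≡ 16 (mod 17), giving a = 8.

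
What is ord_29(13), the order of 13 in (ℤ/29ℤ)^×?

The order of 13 must divide p − 1 = 28 = 2^2 · 7.
Divisors: 1, 2, 4, 7, 14, 28.
Check each in increasing order: 13^1 ≡ 13;  13^2 ≡ 24;  13^4 ≡ 25;  13^7 ≡ 28;  13^14 ≡ 1.
Smallest exponent giving 1 is 14.

14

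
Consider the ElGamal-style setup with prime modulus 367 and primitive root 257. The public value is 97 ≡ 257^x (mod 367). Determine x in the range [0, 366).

251

Baby-step giant-step with m = ceil(sqrt(366)) = 20.
Baby table (257^j mod 367 for j=0..19):
  0:1  1:257  2:356  3:109  4:121  5:269  6:137  7:344
  8:328  9:253  10:62  11:153  12:52  13:152  14:162  15:163
  16:53  17:42  18:151  19:272
Giant step factor: 257^(-20) ≡ 251 (mod 367).
Scan 97·251^i mod 367 for i = 0, 1, …:
  i=0: 97   i=1: 125   i=2: 180   i=3: 39
  i=4: 247   i=5: 341   i=6: 80   i=7: 262
  i=8: 69   i=9: 70   i=10: 321   i=11: 198
  i=12: 153
Match at i=12, j=11: x = 12·20 + 11 = 251.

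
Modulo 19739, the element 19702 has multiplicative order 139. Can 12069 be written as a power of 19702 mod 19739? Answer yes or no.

no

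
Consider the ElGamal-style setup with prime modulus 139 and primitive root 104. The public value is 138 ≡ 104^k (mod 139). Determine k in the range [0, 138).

Baby-step giant-step with m = ceil(sqrt(138)) = 12.
Baby table (104^j mod 139 for j=0..11):
  0:1  1:104  2:113  3:76  4:120  5:109  6:77  7:85
  8:83  9:14  10:66  11:53
Giant step factor: 104^(-12) ≡ 55 (mod 139).
Scan 138·55^i mod 139 for i = 0, 1, …:
  i=0: 138   i=1: 84   i=2: 33   i=3: 8
  i=4: 23   i=5: 14
Match at i=5, j=9: k = 5·12 + 9 = 69.

69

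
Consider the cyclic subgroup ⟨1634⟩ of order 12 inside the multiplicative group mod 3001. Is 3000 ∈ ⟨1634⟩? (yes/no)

yes

3000 ∈ ⟨1634⟩ iff 3000^12 ≡ 1 (mod 3001), since |⟨1634⟩| = 12.
3000^12 mod 3001 = 1.
Since 1 = 1, 3000 lies in the subgroup.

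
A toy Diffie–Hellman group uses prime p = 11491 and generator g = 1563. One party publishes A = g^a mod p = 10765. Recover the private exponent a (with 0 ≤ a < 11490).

10299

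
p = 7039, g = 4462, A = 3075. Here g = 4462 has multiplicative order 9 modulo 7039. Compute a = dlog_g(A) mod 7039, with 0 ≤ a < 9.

Successive powers of 4462 modulo 7039:
  4462^0=1  4462^1=4462  4462^2=3152  4462^3=302  4462^4=3075
So 4462^4 ≡ 3075 (mod 7039), giving a = 4.

4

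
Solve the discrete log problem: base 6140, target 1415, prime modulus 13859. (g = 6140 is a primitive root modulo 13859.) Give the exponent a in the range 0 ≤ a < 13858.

7315

Baby-step giant-step with m = ceil(sqrt(13858)) = 118.
Baby table (6140^j mod 13859 for j=0..117):
  0:1  1:6140  2:3120  3:3662  4:5382  5:5624  6:8591  7:1386
  8:614  9:312  10:3138  11:3310  12:6106  13:2245  14:8454  15:5605
  16:2803  17:11401  18:331  19:8926  20:7154  21:6389  22:7490  23:4438
  24:2526  25:1419  26:9208  27:6259  28:13112  29:749  30:11531  31:8568
  32:12615  33:12008  34:13099  35:4083  36:12548  37:2539  38:11944  39:8191
  40:12288  41:13783  42:4566  43:12342  44:12727  45:6738  46:2205  47:12316
  48:5536  49:8772  50:4006  51:10974  52:11761  53:7150  54:9547  55:8869
  56:3649  57:8716  58:6641  59:2562  60:715  61:10656  62:13360  63:12838
  64:9187  65:2050  66:3028  67:7001  68:9381  69:1336  70:12371  71:10620
  72:205  73:11390  74:2086  75:2324  76:8449  77:2623  78:1062  79:6950
  80:1139  81:8524  82:5776  83:13318  84:4420  85:2878  86:695  87:12587
  88:6396  89:8893  90:12419  91:442  92:11375  93:6999  94:10960  95:8955
  96:5047  97:13715  98:2816  99:8067  100:13173  101:1096  102:7825  103:10206
  104:8301  105:8597  106:10508  107:5475  108:8425  109:7712  110:9336  111:2216
  112:10561  113:12138  114:7477  115:7772  116:3543  117:9249
Giant step factor: 6140^(-118) ≡ 763 (mod 13859).
Scan 1415·763^i mod 13859 for i = 0, 1, …:
  i=0: 1415   i=1: 12502   i=2: 4034   i=3: 1244
  i=4: 6760   i=5: 2332   i=6: 5364   i=7: 4327
  i=8: 3059   i=9: 5705     …   i=60: 3990
  i=61: 9249
Match at i=61, j=117: a = 61·118 + 117 = 7315.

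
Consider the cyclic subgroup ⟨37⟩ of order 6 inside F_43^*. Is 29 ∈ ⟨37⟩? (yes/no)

no

⟨37⟩ has order 6; its elements mod 43 are {1, 6, 7, 36, 37, 42}.
29 is not in this set.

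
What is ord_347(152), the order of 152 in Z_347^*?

173

The order of 152 must divide p − 1 = 346 = 2 · 173.
Divisors: 1, 2, 173, 346.
Check each in increasing order: 152^1 ≡ 152;  152^2 ≡ 202;  152^173 ≡ 1.
Smallest exponent giving 1 is 173.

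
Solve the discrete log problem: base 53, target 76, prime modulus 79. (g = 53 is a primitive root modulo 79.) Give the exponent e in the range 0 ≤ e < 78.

Baby-step giant-step with m = ceil(sqrt(78)) = 9.
Baby table (53^j mod 79 for j=0..8):
  0:1  1:53  2:44  3:41  4:40  5:66  6:22  7:60
  8:20
Giant step factor: 53^(-9) ≡ 12 (mod 79).
Scan 76·12^i mod 79 for i = 0, 1, …:
  i=0: 76   i=1: 43   i=2: 42   i=3: 30
  i=4: 44
Match at i=4, j=2: e = 4·9 + 2 = 38.

38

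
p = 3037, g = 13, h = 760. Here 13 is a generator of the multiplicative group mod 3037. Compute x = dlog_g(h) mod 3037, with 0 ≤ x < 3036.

3008

Baby-step giant-step with m = ceil(sqrt(3036)) = 56.
Baby table (13^j mod 3037 for j=0..55):
  0:1  1:13  2:169  3:2197  4:1228  5:779  6:1016  7:1060
  8:1632  9:2994  10:2478  11:1844  12:2713  13:1862  14:2947  15:1867
  16:3012  17:2712  18:1849  19:2778  20:2707  21:1784  22:1933  23:833
  24:1718  25:1075  26:1827  27:2492  28:2026  29:2042  30:2250  31:1917
  32:625  33:2051  34:2367  35:401  36:2176  37:955  38:267  39:434
  40:2605  41:458  42:2917  43:1477  44:979  45:579  46:1453  47:667
  48:2597  49:354  50:1565  51:2123  52:266  53:421  54:2436  55:1298
Giant step factor: 13^(-56) ≡ 570 (mod 3037).
Scan 760·570^i mod 3037 for i = 0, 1, …:
  i=0: 760   i=1: 1946   i=2: 715   i=3: 592
  i=4: 333   i=5: 1516   i=6: 1612   i=7: 1666
  i=8: 2076   i=9: 1927     …   i=52: 2269
  i=53: 2605
Match at i=53, j=40: x = 53·56 + 40 = 3008.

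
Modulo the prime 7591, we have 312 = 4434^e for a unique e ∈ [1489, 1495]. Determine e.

1495

Compute 4434^1489 mod 7591 = 6663, then multiply by 4434 repeatedly:
  4434^1489=6663  4434^1490=7161  4434^1491=6312  4434^1492=6982  4434^1493=2090
  4434^1494=6040  4434^1495=312
Found 312 at exponent 1495.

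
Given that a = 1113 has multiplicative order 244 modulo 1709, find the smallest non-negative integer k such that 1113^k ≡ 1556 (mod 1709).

54

Baby-step giant-step with m = ceil(sqrt(244)) = 16.
Baby table (1113^j mod 1709 for j=0..15):
  0:1  1:1113  2:1453  3:475  4:594  5:1448  6:37  7:165
  8:782  9:485  10:1470  11:597  12:1369  13:978  14:1590  15:855
Giant step factor: 1113^(-16) ≡ 1233 (mod 1709).
Scan 1556·1233^i mod 1709 for i = 0, 1, …:
  i=0: 1556   i=1: 1050   i=2: 937   i=3: 37
Match at i=3, j=6: k = 3·16 + 6 = 54.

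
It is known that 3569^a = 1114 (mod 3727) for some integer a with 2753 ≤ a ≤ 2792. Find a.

Compute 3569^2753 mod 3727 = 2939, then multiply by 3569 repeatedly:
  3569^2753=2939  3569^2754=1513  3569^2755=3201  3569^2756=1114
Found 1114 at exponent 2756.

2756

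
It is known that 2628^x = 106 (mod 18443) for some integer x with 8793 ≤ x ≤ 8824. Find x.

Compute 2628^8793 mod 18443 = 8625, then multiply by 2628 repeatedly:
  2628^8793=8625  2628^8794=53  2628^8795=10183  2628^8796=131  2628^8797=12294
  2628^8798=14939  2628^8799=12988  2628^8800=12914  2628^8801=2872  2628^8802=4429
  2628^8803=1879  2628^8804=13731  2628^8805=10560  2628^8806=13408  2628^8807=10094
  2628^8808=5998  2628^8809=12422  2628^8810=906  2628^8811=1821  2628^8812=8851
  2628^8813=3805  2628^8814=3434  2628^8815=5925  2628^8816=5008  2628^8817=11165
  2628^8818=17250  2628^8819=106
Found 106 at exponent 8819.

8819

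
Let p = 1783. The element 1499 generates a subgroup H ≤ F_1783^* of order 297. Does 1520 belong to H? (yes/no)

yes

1520 ∈ ⟨1499⟩ iff 1520^297 ≡ 1 (mod 1783), since |⟨1499⟩| = 297.
1520^297 mod 1783 = 1.
Since 1 = 1, 1520 lies in the subgroup.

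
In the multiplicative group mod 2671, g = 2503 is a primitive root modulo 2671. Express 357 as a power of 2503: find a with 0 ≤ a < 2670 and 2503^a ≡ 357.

Baby-step giant-step with m = ceil(sqrt(2670)) = 52.
Baby table (2503^j mod 2671 for j=0..51):
  0:1  1:2503  2:1514  3:2064  4:478  5:2497  6:2522  7:993
  8:1449  9:2300  10:895  11:1887  12:833  13:1619  14:450  15:1859
  16:195  17:1963  18:1420  19:1830  20:2396  21:793  22:326  23:1323
  24:2100  25:2443  26:910  27:2038  28:2175  29:527  30:2278  31:1920
  32:631  33:832  34:1787  35:1607  36:2466  37:2388  38:2137  39:1569
  40:837  41:947  42:1164  43:2102  44:2107  45:1267  46:824  47:460
  48:179  49:1980  50:1235  51:858
Giant step factor: 2503^(-52) ≡ 1751 (mod 2671).
Scan 357·1751^i mod 2671 for i = 0, 1, …:
  i=0: 357   i=1: 93   i=2: 2583   i=3: 830
  i=4: 306   i=5: 1606   i=6: 2214   i=7: 1093
  i=8: 1407   i=9: 995     …   i=22: 591
  i=23: 1164
Match at i=23, j=42: a = 23·52 + 42 = 1238.

1238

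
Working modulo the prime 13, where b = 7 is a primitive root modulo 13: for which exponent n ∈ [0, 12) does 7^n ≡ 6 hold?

7

Successive powers of 7 modulo 13:
  7^0=1  7^1=7  7^2=10  7^3=5  7^4=9  7^5=11
  7^6=12  7^7=6
So 7^7 ≡ 6 (mod 13), giving n = 7.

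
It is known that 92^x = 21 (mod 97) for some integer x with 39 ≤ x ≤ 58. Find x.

53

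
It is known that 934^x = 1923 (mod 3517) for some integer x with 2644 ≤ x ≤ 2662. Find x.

2651

Compute 934^2644 mod 3517 = 2735, then multiply by 934 repeatedly:
  934^2644=2735  934^2645=1148  934^2646=3064  934^2647=2455  934^2648=3403
  934^2649=2551  934^2650=1625  934^2651=1923
Found 1923 at exponent 2651.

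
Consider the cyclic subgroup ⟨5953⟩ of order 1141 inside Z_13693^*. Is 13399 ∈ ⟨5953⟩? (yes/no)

no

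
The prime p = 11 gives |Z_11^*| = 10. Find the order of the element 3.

5

The order of 3 must divide p − 1 = 10 = 2 · 5.
Divisors: 1, 2, 5, 10.
Check each in increasing order: 3^1 ≡ 3;  3^2 ≡ 9;  3^5 ≡ 1.
Smallest exponent giving 1 is 5.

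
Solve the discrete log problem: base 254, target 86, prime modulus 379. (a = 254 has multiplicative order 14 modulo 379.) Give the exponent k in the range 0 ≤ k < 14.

2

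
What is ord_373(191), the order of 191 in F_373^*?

372

The order of 191 must divide p − 1 = 372 = 2^2 · 3 · 31.
Divisors: 1, 2, 3, 4, 6, 12, 31, 62, 93, 124, 186, 372.
Check each in increasing order: 191^1 ≡ 191;  191^2 ≡ 300;  191^3 ≡ 231;  191^4 ≡ 107;  191^6 ≡ 22;  191^12 ≡ 111;  191^31 ≡ 69;  191^62 ≡ 285;  191^93 ≡ 269;  191^124 ≡ 284;  191^186 ≡ 372;  191^372 ≡ 1.
Smallest exponent giving 1 is 372.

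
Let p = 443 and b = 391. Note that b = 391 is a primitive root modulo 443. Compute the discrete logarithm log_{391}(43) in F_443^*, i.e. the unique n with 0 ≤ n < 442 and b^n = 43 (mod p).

Baby-step giant-step with m = ceil(sqrt(442)) = 22.
Baby table (391^j mod 443 for j=0..21):
  0:1  1:391  2:46  3:266  4:344  5:275  6:319  7:246
  8:55  9:241  10:315  11:11  12:314  13:63  14:268  15:240
  16:367  17:408  18:48  19:162  20:436  21:364
Giant step factor: 391^(-22) ≡ 227 (mod 443).
Scan 43·227^i mod 443 for i = 0, 1, …:
  i=0: 43   i=1: 15   i=2: 304   i=3: 343
  i=4: 336   i=5: 76   i=6: 418   i=7: 84
  i=8: 19   i=9: 326     …   i=14: 195
  i=15: 408
Match at i=15, j=17: n = 15·22 + 17 = 347.

347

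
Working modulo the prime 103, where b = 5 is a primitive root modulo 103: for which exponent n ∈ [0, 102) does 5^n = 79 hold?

Successive powers of 5 modulo 103:
  5^0=1  5^1=5  5^2=25  5^3=22  5^4=7  5^5=35
  5^6=72  5^7=51  5^8=49  5^9=39  5^10=92  5^11=48
  5^12=34  5^13=67  5^14=26  5^15=27  5^16=32  5^17=57
  5^18=79
So 5^18 ≡ 79 (mod 103), giving n = 18.

18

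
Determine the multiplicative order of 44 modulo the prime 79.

The order of 44 must divide p − 1 = 78 = 2 · 3 · 13.
Divisors: 1, 2, 3, 6, 13, 26, 39, 78.
Check each in increasing order: 44^1 ≡ 44;  44^2 ≡ 40;  44^3 ≡ 22;  44^6 ≡ 10;  44^13 ≡ 55;  44^26 ≡ 23;  44^39 ≡ 1.
Smallest exponent giving 1 is 39.

39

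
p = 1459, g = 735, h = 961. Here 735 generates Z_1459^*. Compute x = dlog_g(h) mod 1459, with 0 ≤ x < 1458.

452

Baby-step giant-step with m = ceil(sqrt(1458)) = 39.
Baby table (735^j mod 1459 for j=0..38):
  0:1  1:735  2:395  3:1443  4:1371  5:975  6:256  7:1408
  8:449  9:281  10:816  11:111  12:1340  13:75  14:1142  15:445
  16:259  17:695  18:175  19:233  20:552  21:118  22:649  23:1381
  24:1030  25:1288  26:1248  27:1028  28:1277  29:458  30:1060  31:1453
  32:1426  33:548  34:96  35:528  36:1445  37:1382  38:306
Giant step factor: 735^(-39) ≡ 241 (mod 1459).
Scan 961·241^i mod 1459 for i = 0, 1, …:
  i=0: 961   i=1: 1079   i=2: 337   i=3: 972
  i=4: 812   i=5: 186   i=6: 1056   i=7: 630
  i=8: 94   i=9: 769   i=10: 36   i=11: 1381
Match at i=11, j=23: x = 11·39 + 23 = 452.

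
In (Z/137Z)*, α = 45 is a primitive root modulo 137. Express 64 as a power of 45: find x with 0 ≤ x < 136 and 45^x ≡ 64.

52

Baby-step giant-step with m = ceil(sqrt(136)) = 12.
Baby table (45^j mod 137 for j=0..11):
  0:1  1:45  2:107  3:20  4:78  5:85  6:126  7:53
  8:56  9:54  10:101  11:24
Giant step factor: 45^(-12) ≡ 77 (mod 137).
Scan 64·77^i mod 137 for i = 0, 1, …:
  i=0: 64   i=1: 133   i=2: 103   i=3: 122
  i=4: 78
Match at i=4, j=4: x = 4·12 + 4 = 52.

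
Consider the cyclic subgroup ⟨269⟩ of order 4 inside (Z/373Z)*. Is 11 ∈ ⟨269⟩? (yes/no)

no

11 ∈ ⟨269⟩ iff 11^4 ≡ 1 (mod 373), since |⟨269⟩| = 4.
11^4 mod 373 = 94.
Since 94 ≠ 1, 11 does not lie in the subgroup.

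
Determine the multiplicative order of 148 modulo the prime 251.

The order of 148 must divide p − 1 = 250 = 2 · 5^3.
Divisors: 1, 2, 5, 10, 25, 50, 125, 250.
Check each in increasing order: 148^1 ≡ 148;  148^2 ≡ 67;  148^5 ≡ 226;  148^10 ≡ 123;  148^25 ≡ 32;  148^50 ≡ 20;  148^125 ≡ 250;  148^250 ≡ 1.
Smallest exponent giving 1 is 250.

250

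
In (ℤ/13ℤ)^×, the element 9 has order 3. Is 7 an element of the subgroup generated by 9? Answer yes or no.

no

⟨9⟩ has order 3; its elements mod 13 are {1, 3, 9}.
7 is not in this set.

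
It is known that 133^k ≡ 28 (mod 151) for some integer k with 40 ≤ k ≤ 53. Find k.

51

Compute 133^40 mod 151 = 16, then multiply by 133 repeatedly:
  133^40=16  133^41=14  133^42=50  133^43=6  133^44=43
  133^45=132  133^46=40  133^47=35  133^48=125  133^49=15
  133^50=32  133^51=28
Found 28 at exponent 51.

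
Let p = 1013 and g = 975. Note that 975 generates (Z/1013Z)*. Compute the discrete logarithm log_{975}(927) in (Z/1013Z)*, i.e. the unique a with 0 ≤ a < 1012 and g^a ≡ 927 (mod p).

171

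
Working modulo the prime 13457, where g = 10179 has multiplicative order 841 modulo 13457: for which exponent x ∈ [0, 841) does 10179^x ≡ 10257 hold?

295

Baby-step giant-step with m = ceil(sqrt(841)) = 29.
Baby table (10179^j mod 13457 for j=0..28):
  0:1  1:10179  2:6598  3:10612  4:209  5:1205  6:6368  7:10960
  8:3310  9:9619  10:12126  11:2950  12:5483  13:5278  14:4418  15:10985
  16:2102  17:13085  18:8286  19:8175  20:8694  21:2994  22:9278  23:12993
  24:351  25:6724  26:1294  27:10680  28:6074
Giant step factor: 10179^(-29) ≡ 10116 (mod 13457).
Scan 10257·10116^i mod 13457 for i = 0, 1, …:
  i=0: 10257   i=1: 6342   i=2: 6153   i=3: 5123
  i=4: 1361   i=5: 1365   i=6: 1458   i=7: 256
  i=8: 5952   i=9: 3814   i=10: 1205
Match at i=10, j=5: x = 10·29 + 5 = 295.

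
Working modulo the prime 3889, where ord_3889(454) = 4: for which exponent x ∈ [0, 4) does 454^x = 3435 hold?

Successive powers of 454 modulo 3889:
  454^0=1  454^1=454  454^2=3888  454^3=3435
So 454^3 ≡ 3435 (mod 3889), giving x = 3.

3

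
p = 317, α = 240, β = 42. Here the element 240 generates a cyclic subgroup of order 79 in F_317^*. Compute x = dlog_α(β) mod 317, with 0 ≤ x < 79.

Successive powers of 240 modulo 317:
  240^0=1  240^1=240  240^2=223  240^3=264  240^4=277  240^5=227
  240^6=273  240^7=218  240^8=15  240^9=113  240^10=175  240^11=156
  240^12=34  240^13=235  240^14=291  240^15=100  240^16=225  240^17=110
  240^18=89  240^19=121  240^20=193  240^21=38  240^22=244  240^23=232
  240^24=205  240^25=65  240^26=67  240^27=230  240^28=42
So 240^28 ≡ 42 (mod 317), giving x = 28.

28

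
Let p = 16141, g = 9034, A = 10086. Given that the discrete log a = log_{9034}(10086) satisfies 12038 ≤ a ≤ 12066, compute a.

Compute 9034^12038 mod 16141 = 5857, then multiply by 9034 repeatedly:
  9034^12038=5857  9034^12039=1940  9034^12040=12975  9034^12041=208  9034^12042=6716
  9034^12043=14466  9034^12044=8308  9034^12045=14963  9034^12046=11008  9034^12047=1571
  9034^12048=4475  9034^12049=10086
Found 10086 at exponent 12049.

12049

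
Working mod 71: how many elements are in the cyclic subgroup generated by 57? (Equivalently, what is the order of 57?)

The order of 57 must divide p − 1 = 70 = 2 · 5 · 7.
Divisors: 1, 2, 5, 7, 10, 14, 35, 70.
Check each in increasing order: 57^1 ≡ 57;  57^2 ≡ 54;  57^5 ≡ 1.
Smallest exponent giving 1 is 5.

5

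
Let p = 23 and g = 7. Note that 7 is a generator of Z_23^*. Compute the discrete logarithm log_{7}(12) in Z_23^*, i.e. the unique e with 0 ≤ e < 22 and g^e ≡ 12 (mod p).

8

Successive powers of 7 modulo 23:
  7^0=1  7^1=7  7^2=3  7^3=21  7^4=9  7^5=17
  7^6=4  7^7=5  7^8=12
So 7^8 ≡ 12 (mod 23), giving e = 8.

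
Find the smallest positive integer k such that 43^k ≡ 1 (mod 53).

The order of 43 must divide p − 1 = 52 = 2^2 · 13.
Divisors: 1, 2, 4, 13, 26, 52.
Check each in increasing order: 43^1 ≡ 43;  43^2 ≡ 47;  43^4 ≡ 36;  43^13 ≡ 52;  43^26 ≡ 1.
Smallest exponent giving 1 is 26.

26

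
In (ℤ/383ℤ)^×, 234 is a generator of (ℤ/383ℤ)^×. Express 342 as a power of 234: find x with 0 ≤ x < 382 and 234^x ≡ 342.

96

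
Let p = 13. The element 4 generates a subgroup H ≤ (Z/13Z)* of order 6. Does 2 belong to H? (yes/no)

⟨4⟩ has order 6; its elements mod 13 are {1, 3, 4, 9, 10, 12}.
2 is not in this set.

no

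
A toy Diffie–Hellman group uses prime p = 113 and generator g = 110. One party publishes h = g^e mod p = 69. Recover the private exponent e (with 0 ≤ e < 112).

42

Baby-step giant-step with m = ceil(sqrt(112)) = 11.
Baby table (110^j mod 113 for j=0..10):
  0:1  1:110  2:9  3:86  4:81  5:96  6:51  7:73
  8:7  9:92  10:63
Giant step factor: 110^(-11) ≡ 55 (mod 113).
Scan 69·55^i mod 113 for i = 0, 1, …:
  i=0: 69   i=1: 66   i=2: 14   i=3: 92
Match at i=3, j=9: e = 3·11 + 9 = 42.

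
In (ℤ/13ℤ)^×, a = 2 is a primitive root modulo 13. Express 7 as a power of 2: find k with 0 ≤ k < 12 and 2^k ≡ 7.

11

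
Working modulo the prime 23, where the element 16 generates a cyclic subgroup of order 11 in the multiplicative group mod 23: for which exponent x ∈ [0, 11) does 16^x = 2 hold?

3

Successive powers of 16 modulo 23:
  16^0=1  16^1=16  16^2=3  16^3=2
So 16^3 ≡ 2 (mod 23), giving x = 3.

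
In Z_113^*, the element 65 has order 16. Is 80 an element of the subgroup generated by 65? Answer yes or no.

⟨65⟩ has order 16; its elements mod 113 are {1, 15, 18, 35, 40, 42, 44, 48, 65, 69, 71, 73, 78, 95, 98, 112}.
80 is not in this set.

no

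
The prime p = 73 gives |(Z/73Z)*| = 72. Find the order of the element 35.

The order of 35 must divide p − 1 = 72 = 2^3 · 3^2.
Divisors: 1, 2, 3, 4, 6, 8, 9, 12, 18, 24, 36, 72.
Check each in increasing order: 35^1 ≡ 35;  35^2 ≡ 57;  35^3 ≡ 24;  35^4 ≡ 37;  35^6 ≡ 65;  35^8 ≡ 55;  35^9 ≡ 27;  35^12 ≡ 64;  35^18 ≡ 72;  35^24 ≡ 8;  35^36 ≡ 1.
Smallest exponent giving 1 is 36.

36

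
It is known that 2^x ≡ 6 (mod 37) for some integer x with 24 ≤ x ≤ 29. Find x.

27

Compute 2^24 mod 37 = 10, then multiply by 2 repeatedly:
  2^24=10  2^25=20  2^26=3  2^27=6
Found 6 at exponent 27.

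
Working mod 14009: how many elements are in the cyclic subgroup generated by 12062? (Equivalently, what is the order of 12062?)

The order of 12062 must divide p − 1 = 14008 = 2^3 · 17 · 103.
Divisors: 1, 2, 4, 8, 17, 34, 68, 103, 136, 206, 412, 824, 1751, 3502, 7004, 14008.
Check each in increasing order: 12062^1 ≡ 12062;  12062^2 ≡ 8379;  12062^4 ≡ 8542;  12062^8 ≡ 6892;  12062^17 ≡ 10619;  12062^34 ≡ 4720;  12062^68 ≡ 4090;  12062^103 ≡ 9598;  12062^136 ≡ 1354;  12062^206 ≡ 12429;  12062^412 ≡ 2798;  12062^824 ≡ 11782;  12062^1751 ≡ 14008;  12062^3502 ≡ 1.
Smallest exponent giving 1 is 3502.

3502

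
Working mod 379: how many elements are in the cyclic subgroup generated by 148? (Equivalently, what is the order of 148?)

189

The order of 148 must divide p − 1 = 378 = 2 · 3^3 · 7.
Divisors: 1, 2, 3, 6, 7, 9, 14, 18, 21, 27, 42, 54, 63, 126, 189, 378.
Check each in increasing order: 148^1 ≡ 148;  148^2 ≡ 301;  148^3 ≡ 205;  148^6 ≡ 335;  148^7 ≡ 310;  148^9 ≡ 76;  148^14 ≡ 213;  148^18 ≡ 91;  148^21 ≡ 84;  148^27 ≡ 94;  148^42 ≡ 234;  148^54 ≡ 119;  148^63 ≡ 327;  148^126 ≡ 51;  148^189 ≡ 1.
Smallest exponent giving 1 is 189.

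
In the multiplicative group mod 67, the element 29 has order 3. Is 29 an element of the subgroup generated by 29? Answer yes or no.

yes

⟨29⟩ has order 3; its elements mod 67 are {1, 29, 37}.
29 is in this set.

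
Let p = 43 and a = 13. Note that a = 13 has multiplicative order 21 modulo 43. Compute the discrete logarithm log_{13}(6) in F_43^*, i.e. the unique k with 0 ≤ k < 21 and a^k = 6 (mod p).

Successive powers of 13 modulo 43:
  13^0=1  13^1=13  13^2=40  13^3=4  13^4=9  13^5=31
  13^6=16  13^7=36  13^8=38  13^9=21  13^10=15  13^11=23
  13^12=41  13^13=17  13^14=6
So 13^14 ≡ 6 (mod 43), giving k = 14.

14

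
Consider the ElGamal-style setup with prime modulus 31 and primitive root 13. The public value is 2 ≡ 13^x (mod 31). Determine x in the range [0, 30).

Successive powers of 13 modulo 31:
  13^0=1  13^1=13  13^2=14  13^3=27  13^4=10  13^5=6
  13^6=16  13^7=22  13^8=7  13^9=29  13^10=5  13^11=3
  13^12=8  13^13=11  13^14=19  13^15=30  13^16=18  13^17=17
  13^18=4  13^19=21  13^20=25  13^21=15  13^22=9  13^23=24
  13^24=2
So 13^24 ≡ 2 (mod 31), giving x = 24.

24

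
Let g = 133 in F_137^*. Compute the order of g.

The order of 133 must divide p − 1 = 136 = 2^3 · 17.
Divisors: 1, 2, 4, 8, 17, 34, 68, 136.
Check each in increasing order: 133^1 ≡ 133;  133^2 ≡ 16;  133^4 ≡ 119;  133^8 ≡ 50;  133^17 ≡ 1.
Smallest exponent giving 1 is 17.

17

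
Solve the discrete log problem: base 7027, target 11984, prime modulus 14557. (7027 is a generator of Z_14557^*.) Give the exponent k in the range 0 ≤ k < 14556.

Baby-step giant-step with m = ceil(sqrt(14556)) = 121.
Baby table (7027^j mod 14557 for j=0..120):
  0:1  1:7027  2:1385  3:8319  4:11258  5:7228  6:1783  7:10121
  8:9322  9:13751  10:13468  11:4579  12:5663  13:9620  14:11589  15:4045
  16:8951  17:12437  18:9128  19:4314  20:6804  21:6520  22:5161  23:4860
  24:498  25:5766  26:5551  27:8674  28:2039  29:3965  30:14514  31:3536
  32:13230  33:6208  34:10844  35:9450  36:10673  37:1507  38:6750  39:5544
  40:3156  41:6901  42:3960  43:8493  44:11168  45:749  46:8146  47:3818
  48:535  49:3739  50:13125  51:10780  52:10989  53:9375  54:7700  55:14088
  56:8776  57:5500  58:14222  59:4189  60:1849  61:8079  62:13390  63:9639
  64:14089  65:1246  66:6885  67:7984  68:890  69:9077  70:9862  71:8954
  72:4404  73:13283  74:157  75:11464  76:13647  77:10510  78:6109  79:13907
  80:3348  81:2284  82:7854  83:4471  84:3711  85:5610  86:1114  87:10969
  88:14405  89:9114  90:7835  91:1971  92:6510  93:7676  94:5567  95:4650
  96:9642  97:6056  98:5401  99:2728  100:12644  101:8017  102:14426  103:11111
  104:7806  105:1986  106:10016  107:13894  108:13896  109:13393  110:1606  111:3687
  112:11646  113:11545  114:554  115:6239  116:10326  117:8714  118:6536  119:1137
  120:12463
Giant step factor: 7027^(-121) ≡ 298 (mod 14557).
Scan 11984·298^i mod 14557 for i = 0, 1, …:
  i=0: 11984   i=1: 4767   i=2: 8537   i=3: 11108
  i=4: 5745   i=5: 8841   i=6: 14358   i=7: 13483
  i=8: 202   i=9: 1968     …   i=14: 1860
  i=15: 1114
Match at i=15, j=86: k = 15·121 + 86 = 1901.

1901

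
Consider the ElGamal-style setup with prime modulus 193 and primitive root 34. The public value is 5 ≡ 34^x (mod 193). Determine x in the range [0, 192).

65

Baby-step giant-step with m = ceil(sqrt(192)) = 14.
Baby table (34^j mod 193 for j=0..13):
  0:1  1:34  2:191  3:125  4:4  5:136  6:185  7:114
  8:16  9:158  10:161  11:70  12:64  13:53
Giant step factor: 34^(-14) ≡ 98 (mod 193).
Scan 5·98^i mod 193 for i = 0, 1, …:
  i=0: 5   i=1: 104   i=2: 156   i=3: 41
  i=4: 158
Match at i=4, j=9: x = 4·14 + 9 = 65.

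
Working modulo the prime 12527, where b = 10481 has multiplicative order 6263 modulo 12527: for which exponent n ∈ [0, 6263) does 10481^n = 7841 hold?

4712

Baby-step giant-step with m = ceil(sqrt(6263)) = 80.
Baby table (10481^j mod 12527 for j=0..79):
  0:1  1:10481  2:2098  3:4253  4:4627  5:3570  6:11548  7:11241
  8:486  9:7804  10:4941  11:3  12:6389  13:6294  14:232  15:1354
  16:10710  17:9590  18:8669  19:1458  20:10885  21:2296  22:9  23:6640
  24:6355  25:696  26:4062  27:7076  28:3716  29:953  30:4374  31:7601
  32:6888  33:27  34:7393  35:6538  36:2088  37:12186  38:8701  39:11148
  40:2859  41:595  42:10276  43:8137  44:81  45:9652  46:7087  47:6264
  48:11504  49:1049  50:8390  51:8577  52:1785  53:5774  54:11884  55:243
  56:3902  57:8734  58:6265  59:9458  60:3147  61:116  62:677  63:5355
  64:4795  65:10598  66:729  67:11706  68:1148  69:6268  70:3320  71:9441
  72:348  73:2031  74:3538  75:1858  76:6740  77:2187  78:10064  79:3444
Giant step factor: 10481^(-80) ≡ 928 (mod 12527).
Scan 7841·928^i mod 12527 for i = 0, 1, …:
  i=0: 7841   i=1: 10788   i=2: 2191   i=3: 3874
  i=4: 12350   i=5: 11122   i=6: 11495   i=7: 6883
  i=8: 11181   i=9: 3612     …   i=57: 4698
  i=58: 348
Match at i=58, j=72: n = 58·80 + 72 = 4712.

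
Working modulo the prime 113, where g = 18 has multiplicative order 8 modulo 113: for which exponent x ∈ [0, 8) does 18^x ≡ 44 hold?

7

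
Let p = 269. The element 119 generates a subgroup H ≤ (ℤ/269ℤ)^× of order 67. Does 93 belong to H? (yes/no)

93 ∈ ⟨119⟩ iff 93^67 ≡ 1 (mod 269), since |⟨119⟩| = 67.
93^67 mod 269 = 1.
Since 1 = 1, 93 lies in the subgroup.

yes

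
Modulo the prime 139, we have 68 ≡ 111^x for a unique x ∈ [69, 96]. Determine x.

91

Compute 111^69 mod 139 = 138, then multiply by 111 repeatedly:
  111^69=138  111^70=28  111^71=50  111^72=129  111^73=2
  111^74=83  111^75=39  111^76=20  111^77=135  111^78=112
  111^79=61  111^80=99  111^81=8  111^82=54  111^83=17
  111^84=80  111^85=123  111^86=31  111^87=105  111^88=118
  111^89=32  111^90=77  111^91=68
Found 68 at exponent 91.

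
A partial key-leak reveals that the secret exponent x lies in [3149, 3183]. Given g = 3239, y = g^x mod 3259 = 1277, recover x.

3182

Compute 3239^3149 mod 3259 = 1673, then multiply by 3239 repeatedly:
  3239^3149=1673  3239^3150=2389  3239^3151=1105  3239^3152=713  3239^3153=2035
  3239^3154=1667  3239^3155=2509  3239^3156=1964  3239^3157=3087  3239^3158=181
  3239^3159=2898  3239^3160=702  3239^3161=2255  3239^3162=526  3239^3163=2516
  3239^3164=1824  3239^3165=2628  3239^3166=2843  3239^3167=1802  3239^3168=3068
  3239^3169=561  3239^3170=1816  3239^3171=2788  3239^3172=2902  3239^3173=622
  3239^3174=596  3239^3175=1116  3239^3176=493  3239^3177=3176  3239^3178=1660
  3239^3179=2649  3239^3180=2423  3239^3181=425  3239^3182=1277
Found 1277 at exponent 3182.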